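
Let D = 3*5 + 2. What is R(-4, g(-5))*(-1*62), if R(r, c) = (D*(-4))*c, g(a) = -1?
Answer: -4216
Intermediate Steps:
D = 17 (D = 15 + 2 = 17)
R(r, c) = -68*c (R(r, c) = (17*(-4))*c = -68*c)
R(-4, g(-5))*(-1*62) = (-68*(-1))*(-1*62) = 68*(-62) = -4216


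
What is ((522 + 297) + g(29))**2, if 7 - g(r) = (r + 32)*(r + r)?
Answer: 7354944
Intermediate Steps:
g(r) = 7 - 2*r*(32 + r) (g(r) = 7 - (r + 32)*(r + r) = 7 - (32 + r)*2*r = 7 - 2*r*(32 + r))
((522 + 297) + g(29))**2 = ((522 + 297) + (7 - 64*29 - 2*29**2))**2 = (819 + (7 - 1856 - 2*841))**2 = (819 + (7 - 1856 - 1682))**2 = (819 - 3531)**2 = (-2712)**2 = 7354944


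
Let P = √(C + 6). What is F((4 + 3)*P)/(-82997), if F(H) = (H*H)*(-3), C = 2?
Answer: 1176/82997 ≈ 0.014169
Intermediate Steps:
P = 2*√2 (P = √(2 + 6) = √8 = 2*√2 ≈ 2.8284)
F(H) = -3*H² (F(H) = H²*(-3) = -3*H²)
F((4 + 3)*P)/(-82997) = -3*8*(4 + 3)²/(-82997) = -3*(7*(2*√2))²*(-1/82997) = -3*(14*√2)²*(-1/82997) = -3*392*(-1/82997) = -1176*(-1/82997) = 1176/82997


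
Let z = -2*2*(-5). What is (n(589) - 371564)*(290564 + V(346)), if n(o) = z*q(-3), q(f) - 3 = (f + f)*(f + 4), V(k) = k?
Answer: -108109137840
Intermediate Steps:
z = 20 (z = -4*(-5) = 20)
q(f) = 3 + 2*f*(4 + f) (q(f) = 3 + (f + f)*(f + 4) = 3 + (2*f)*(4 + f) = 3 + 2*f*(4 + f))
n(o) = -60 (n(o) = 20*(3 + 2*(-3)² + 8*(-3)) = 20*(3 + 2*9 - 24) = 20*(3 + 18 - 24) = 20*(-3) = -60)
(n(589) - 371564)*(290564 + V(346)) = (-60 - 371564)*(290564 + 346) = -371624*290910 = -108109137840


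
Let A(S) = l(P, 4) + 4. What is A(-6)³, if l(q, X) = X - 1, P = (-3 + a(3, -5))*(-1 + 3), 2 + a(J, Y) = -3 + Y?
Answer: 343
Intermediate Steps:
a(J, Y) = -5 + Y (a(J, Y) = -2 + (-3 + Y) = -5 + Y)
P = -26 (P = (-3 + (-5 - 5))*(-1 + 3) = (-3 - 10)*2 = -13*2 = -26)
l(q, X) = -1 + X
A(S) = 7 (A(S) = (-1 + 4) + 4 = 3 + 4 = 7)
A(-6)³ = 7³ = 343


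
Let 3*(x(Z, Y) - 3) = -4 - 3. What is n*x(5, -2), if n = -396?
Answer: -264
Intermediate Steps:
x(Z, Y) = ⅔ (x(Z, Y) = 3 + (-4 - 3)/3 = 3 + (⅓)*(-7) = 3 - 7/3 = ⅔)
n*x(5, -2) = -396*⅔ = -264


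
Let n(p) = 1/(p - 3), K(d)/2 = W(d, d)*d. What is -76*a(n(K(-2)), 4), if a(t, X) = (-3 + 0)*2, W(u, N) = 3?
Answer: 456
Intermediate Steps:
K(d) = 6*d (K(d) = 2*(3*d) = 6*d)
n(p) = 1/(-3 + p)
a(t, X) = -6 (a(t, X) = -3*2 = -6)
-76*a(n(K(-2)), 4) = -76*(-6) = 456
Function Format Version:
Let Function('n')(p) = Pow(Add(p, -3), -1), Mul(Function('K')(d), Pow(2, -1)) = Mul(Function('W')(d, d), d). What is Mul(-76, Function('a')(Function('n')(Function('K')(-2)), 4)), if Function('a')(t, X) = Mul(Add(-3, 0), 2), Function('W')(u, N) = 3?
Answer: 456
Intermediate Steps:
Function('K')(d) = Mul(6, d) (Function('K')(d) = Mul(2, Mul(3, d)) = Mul(6, d))
Function('n')(p) = Pow(Add(-3, p), -1)
Function('a')(t, X) = -6 (Function('a')(t, X) = Mul(-3, 2) = -6)
Mul(-76, Function('a')(Function('n')(Function('K')(-2)), 4)) = Mul(-76, -6) = 456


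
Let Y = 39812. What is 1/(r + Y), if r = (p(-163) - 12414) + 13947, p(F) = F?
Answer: 1/41182 ≈ 2.4282e-5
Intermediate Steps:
r = 1370 (r = (-163 - 12414) + 13947 = -12577 + 13947 = 1370)
1/(r + Y) = 1/(1370 + 39812) = 1/41182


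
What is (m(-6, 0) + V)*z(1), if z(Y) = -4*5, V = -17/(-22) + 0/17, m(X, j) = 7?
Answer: -1710/11 ≈ -155.45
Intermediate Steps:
V = 17/22 (V = -17*(-1/22) + 0*(1/17) = 17/22 + 0 = 17/22 ≈ 0.77273)
z(Y) = -20
(m(-6, 0) + V)*z(1) = (7 + 17/22)*(-20) = (171/22)*(-20) = -1710/11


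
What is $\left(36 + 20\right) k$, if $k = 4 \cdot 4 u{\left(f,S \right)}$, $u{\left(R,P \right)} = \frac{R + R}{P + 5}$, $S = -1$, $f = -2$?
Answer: $-896$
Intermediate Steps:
$u{\left(R,P \right)} = \frac{2 R}{5 + P}$
$k = -16$ ($k = 4 \cdot 4 \cdot 2 \left(-2\right) \frac{1}{5 - 1} = 16 \cdot 2 \left(-2\right) \frac{1}{4} = 16 \left(-1\right) = -16$)
$\left(36 + 20\right) k = \left(36 + 20\right) \left(-16\right) = 56 \left(-16\right) = -896$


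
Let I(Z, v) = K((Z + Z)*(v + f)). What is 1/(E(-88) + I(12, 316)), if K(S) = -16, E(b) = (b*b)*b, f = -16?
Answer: -1/681488 ≈ -1.4674e-6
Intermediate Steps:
E(b) = b³ (E(b) = b²*b = b³)
I(Z, v) = -16
1/(E(-88) + I(12, 316)) = 1/((-88)³ - 16) = 1/(-681472 - 16) = 1/(-681488) = -1/681488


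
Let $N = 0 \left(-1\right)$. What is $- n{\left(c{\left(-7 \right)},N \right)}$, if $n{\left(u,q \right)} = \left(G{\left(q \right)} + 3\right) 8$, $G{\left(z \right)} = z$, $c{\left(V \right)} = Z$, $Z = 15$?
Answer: $-24$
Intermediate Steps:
$N = 0$
$c{\left(V \right)} = 15$
$n{\left(u,q \right)} = 24 + 8 q$ ($n{\left(u,q \right)} = \left(q + 3\right) 8 = \left(3 + q\right) 8 = 24 + 8 q$)
$- n{\left(c{\left(-7 \right)},N \right)} = - (24 + 8 \cdot 0) = - (24 + 0) = \left(-1\right) 24 = -24$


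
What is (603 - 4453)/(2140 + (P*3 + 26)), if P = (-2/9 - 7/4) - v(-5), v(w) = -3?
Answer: -46200/26029 ≈ -1.7749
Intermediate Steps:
P = 37/36 (P = (-2/9 - 7/4) - 1*(-3) = (-2*1/9 - 7*1/4) + 3 = (-2/9 - 7/4) + 3 = -71/36 + 3 = 37/36 ≈ 1.0278)
(603 - 4453)/(2140 + (P*3 + 26)) = (603 - 4453)/(2140 + ((37/36)*3 + 26)) = -3850/(2140 + (37/12 + 26)) = -3850/(2140 + 349/12) = -3850/26029/12 = -3850*12/26029 = -46200/26029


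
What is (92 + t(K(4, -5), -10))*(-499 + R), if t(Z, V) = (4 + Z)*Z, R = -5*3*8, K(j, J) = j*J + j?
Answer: -175796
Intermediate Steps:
K(j, J) = j + J*j (K(j, J) = J*j + j = j + J*j)
R = -120 (R = -15*8 = -120)
t(Z, V) = Z*(4 + Z)
(92 + t(K(4, -5), -10))*(-499 + R) = (92 + (4*(1 - 5))*(4 + 4*(1 - 5)))*(-499 - 120) = (92 + (4*(-4))*(4 + 4*(-4)))*(-619) = (92 - 16*(4 - 16))*(-619) = (92 - 16*(-12))*(-619) = (92 + 192)*(-619) = 284*(-619) = -175796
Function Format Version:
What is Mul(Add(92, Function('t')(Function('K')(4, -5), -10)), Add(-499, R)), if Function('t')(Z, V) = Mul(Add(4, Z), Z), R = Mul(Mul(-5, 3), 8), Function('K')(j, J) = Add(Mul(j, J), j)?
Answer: -175796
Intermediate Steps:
Function('K')(j, J) = Add(j, Mul(J, j)) (Function('K')(j, J) = Add(Mul(J, j), j) = Add(j, Mul(J, j)))
R = -120 (R = Mul(-15, 8) = -120)
Function('t')(Z, V) = Mul(Z, Add(4, Z))
Mul(Add(92, Function('t')(Function('K')(4, -5), -10)), Add(-499, R)) = Mul(Add(92, Mul(Mul(4, Add(1, -5)), Add(4, Mul(4, Add(1, -5))))), Add(-499, -120)) = Mul(Add(92, Mul(Mul(4, -4), Add(4, Mul(4, -4)))), -619) = Mul(Add(92, Mul(-16, Add(4, -16))), -619) = Mul(Add(92, Mul(-16, -12)), -619) = Mul(Add(92, 192), -619) = Mul(284, -619) = -175796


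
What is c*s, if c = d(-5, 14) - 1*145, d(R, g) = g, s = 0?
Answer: 0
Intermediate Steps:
c = -131 (c = 14 - 1*145 = 14 - 145 = -131)
c*s = -131*0 = 0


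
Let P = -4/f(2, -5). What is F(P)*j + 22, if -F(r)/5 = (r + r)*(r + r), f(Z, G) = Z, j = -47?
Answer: 3782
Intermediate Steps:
P = -2 (P = -4/2 = -4*1/2 = -2)
F(r) = -20*r**2 (F(r) = -5*(r + r)*(r + r) = -5*2*r*2*r = -20*r**2)
F(P)*j + 22 = -20*(-2)**2*(-47) + 22 = -20*4*(-47) + 22 = -80*(-47) + 22 = 3760 + 22 = 3782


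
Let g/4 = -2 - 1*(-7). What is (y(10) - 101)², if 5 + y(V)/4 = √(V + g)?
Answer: 15121 - 968*√30 ≈ 9819.0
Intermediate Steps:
g = 20 (g = 4*(-2 - 1*(-7)) = 4*(-2 + 7) = 4*5 = 20)
y(V) = -20 + 4*√(20 + V) (y(V) = -20 + 4*√(V + 20) = -20 + 4*√(20 + V))
(y(10) - 101)² = ((-20 + 4*√(20 + 10)) - 101)² = ((-20 + 4*√30) - 101)² = (-121 + 4*√30)²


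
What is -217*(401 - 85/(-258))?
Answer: -22468831/258 ≈ -87089.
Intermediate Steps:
-217*(401 - 85/(-258)) = -217*(401 - 85*(-1/258)) = -217*(401 + 85/258) = -217*103543/258 = -22468831/258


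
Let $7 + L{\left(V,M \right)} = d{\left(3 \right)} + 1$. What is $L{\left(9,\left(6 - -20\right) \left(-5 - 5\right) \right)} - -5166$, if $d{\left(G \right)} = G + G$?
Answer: $5166$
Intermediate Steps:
$d{\left(G \right)} = 2 G$
$L{\left(V,M \right)} = 0$ ($L{\left(V,M \right)} = -7 + \left(2 \cdot 3 + 1\right) = -7 + \left(6 + 1\right) = -7 + 7 = 0$)
$L{\left(9,\left(6 - -20\right) \left(-5 - 5\right) \right)} - -5166 = 0 - -5166 = 0 + 5166 = 5166$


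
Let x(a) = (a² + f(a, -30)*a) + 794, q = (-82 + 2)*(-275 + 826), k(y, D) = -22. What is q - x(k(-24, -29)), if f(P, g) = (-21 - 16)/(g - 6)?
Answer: -816037/18 ≈ -45335.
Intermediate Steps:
f(P, g) = -37/(-6 + g)
q = -44080 (q = -80*551 = -44080)
x(a) = 794 + a² + 37*a/36 (x(a) = (a² + (-37/(-6 - 30))*a) + 794 = (a² + (-37/(-36))*a) + 794 = (a² + (-37*(-1/36))*a) + 794 = (a² + 37*a/36) + 794 = 794 + a² + 37*a/36)
q - x(k(-24, -29)) = -44080 - (794 + (-22)² + (37/36)*(-22)) = -44080 - (794 + 484 - 407/18) = -44080 - 1*22597/18 = -44080 - 22597/18 = -816037/18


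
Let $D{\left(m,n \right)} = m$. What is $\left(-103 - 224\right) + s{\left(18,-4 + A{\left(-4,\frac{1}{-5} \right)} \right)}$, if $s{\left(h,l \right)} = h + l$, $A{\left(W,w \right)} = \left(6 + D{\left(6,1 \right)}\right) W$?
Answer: $-361$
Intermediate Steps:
$A{\left(W,w \right)} = 12 W$ ($A{\left(W,w \right)} = \left(6 + 6\right) W = 12 W$)
$\left(-103 - 224\right) + s{\left(18,-4 + A{\left(-4,\frac{1}{-5} \right)} \right)} = \left(-103 - 224\right) + \left(18 + \left(-4 + 12 \left(-4\right)\right)\right) = -327 + \left(18 - 52\right) = -327 - 34 = -361$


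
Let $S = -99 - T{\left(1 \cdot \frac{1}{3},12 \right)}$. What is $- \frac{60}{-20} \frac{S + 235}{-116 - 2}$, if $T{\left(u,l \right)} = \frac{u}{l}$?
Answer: $- \frac{4895}{1416} \approx -3.4569$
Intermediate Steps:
$S = - \frac{3565}{36}$ ($S = -99 - \frac{1 \cdot \frac{1}{3}}{12} = -99 - 1 \cdot \frac{1}{3} \cdot \frac{1}{12} = -99 - \frac{1}{3} \cdot \frac{1}{12} = -99 - \frac{1}{36} = - \frac{3565}{36} \approx -99.028$)
$- \frac{60}{-20} \frac{S + 235}{-116 - 2} = - \frac{60}{-20} \frac{- \frac{3565}{36} + 235}{-116 - 2} = \left(-60\right) \left(- \frac{1}{20}\right) \frac{4895}{36 \left(-118\right)} = 3 \cdot \frac{4895}{36} \left(- \frac{1}{118}\right) = 3 \left(- \frac{4895}{4248}\right) = - \frac{4895}{1416}$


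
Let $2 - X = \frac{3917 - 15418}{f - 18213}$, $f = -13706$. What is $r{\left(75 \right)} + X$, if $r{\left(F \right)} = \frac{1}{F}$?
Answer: $\frac{3957194}{2393925} \approx 1.653$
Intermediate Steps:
$X = \frac{52337}{31919}$ ($X = 2 - \frac{3917 - 15418}{-13706 - 18213} = 2 - - \frac{11501}{-31919} = 2 - \left(-11501\right) \left(- \frac{1}{31919}\right) = 2 - \frac{11501}{31919} = \frac{52337}{31919} \approx 1.6397$)
$r{\left(75 \right)} + X = \frac{1}{75} + \frac{52337}{31919} = \frac{3957194}{2393925}$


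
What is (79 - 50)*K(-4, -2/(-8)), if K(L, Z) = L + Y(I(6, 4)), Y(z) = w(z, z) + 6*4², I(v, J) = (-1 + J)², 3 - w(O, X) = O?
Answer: 2494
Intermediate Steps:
w(O, X) = 3 - O
Y(z) = 99 - z (Y(z) = (3 - z) + 6*4² = (3 - z) + 6*16 = (3 - z) + 96 = 99 - z)
K(L, Z) = 90 + L (K(L, Z) = L + (99 - (-1 + 4)²) = L + (99 - 1*3²) = L + (99 - 1*9) = L + (99 - 9) = L + 90 = 90 + L)
(79 - 50)*K(-4, -2/(-8)) = (79 - 50)*(90 - 4) = 29*86 = 2494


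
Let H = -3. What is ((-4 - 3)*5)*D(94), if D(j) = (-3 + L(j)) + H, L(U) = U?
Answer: -3080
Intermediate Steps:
D(j) = -6 + j (D(j) = (-3 + j) - 3 = -6 + j)
((-4 - 3)*5)*D(94) = ((-4 - 3)*5)*(-6 + 94) = -7*5*88 = -35*88 = -3080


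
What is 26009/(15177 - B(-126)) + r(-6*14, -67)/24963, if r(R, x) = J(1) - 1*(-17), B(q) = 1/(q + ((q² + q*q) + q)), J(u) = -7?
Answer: 20456554765490/11934198681537 ≈ 1.7141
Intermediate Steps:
B(q) = 1/(2*q + 2*q²) (B(q) = 1/(q + ((q² + q²) + q)) = 1/(q + (2*q² + q)) = 1/(q + (q + 2*q²)) = 1/(2*q + 2*q²))
r(R, x) = 10 (r(R, x) = -7 - 1*(-17) = -7 + 17 = 10)
26009/(15177 - B(-126)) + r(-6*14, -67)/24963 = 26009/(15177 - 1/(2*(-126)*(1 - 126))) + 10/24963 = 26009/(15177 - (-1)/(2*126*(-125))) + 10*(1/24963) = 26009/(15177 - (-1)*(-1)/(2*126*125)) + 10/24963 = 26009/(15177 - 1*1/31500) + 10/24963 = 26009/(15177 - 1/31500) + 10/24963 = 26009/(478075499/31500) + 10/24963 = 26009*(31500/478075499) + 10/24963 = 819283500/478075499 + 10/24963 = 20456554765490/11934198681537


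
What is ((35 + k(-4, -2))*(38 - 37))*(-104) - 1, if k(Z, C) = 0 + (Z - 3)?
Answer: -2913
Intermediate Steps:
k(Z, C) = -3 + Z (k(Z, C) = 0 + (-3 + Z) = -3 + Z)
((35 + k(-4, -2))*(38 - 37))*(-104) - 1 = ((35 + (-3 - 4))*(38 - 37))*(-104) - 1 = ((35 - 7)*1)*(-104) - 1 = (28*1)*(-104) - 1 = 28*(-104) - 1 = -2912 - 1 = -2913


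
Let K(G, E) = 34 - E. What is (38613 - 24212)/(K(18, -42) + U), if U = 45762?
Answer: 14401/45838 ≈ 0.31417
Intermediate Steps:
(38613 - 24212)/(K(18, -42) + U) = (38613 - 24212)/((34 - 1*(-42)) + 45762) = 14401/((34 + 42) + 45762) = 14401/(76 + 45762) = 14401/45838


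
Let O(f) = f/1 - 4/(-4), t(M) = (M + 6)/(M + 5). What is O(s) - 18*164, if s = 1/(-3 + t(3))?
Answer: -44273/15 ≈ -2951.5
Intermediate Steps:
t(M) = (6 + M)/(5 + M)
s = -8/15 (s = 1/(-3 + (6 + 3)/(5 + 3)) = 1/(-3 + 9/8) = 1/(-15/8) = -8/15 ≈ -0.53333)
O(f) = 1 + f (O(f) = f*1 - 4*(-¼) = f + 1 = 1 + f)
O(s) - 18*164 = (1 - 8/15) - 18*164 = 7/15 - 2952 = -44273/15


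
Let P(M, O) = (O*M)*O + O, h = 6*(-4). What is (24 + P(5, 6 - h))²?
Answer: 20738916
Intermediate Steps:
h = -24
P(M, O) = O + M*O² (P(M, O) = (M*O)*O + O = M*O² + O = O + M*O²)
(24 + P(5, 6 - h))² = (24 + (6 - 1*(-24))*(1 + 5*(6 - 1*(-24))))² = (24 + (6 + 24)*(1 + 5*(6 + 24)))² = (24 + 30*(1 + 5*30))² = (24 + 30*(1 + 150))² = (24 + 30*151)² = (24 + 4530)² = 4554² = 20738916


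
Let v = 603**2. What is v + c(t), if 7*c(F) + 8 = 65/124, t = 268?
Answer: 315611685/868 ≈ 3.6361e+5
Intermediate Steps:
v = 363609
c(F) = -927/868 (c(F) = -8/7 + (65/124)/7 = -8/7 + (65*(1/124))/7 = -8/7 + (1/7)*(65/124) = -8/7 + 65/868 = -927/868)
v + c(t) = 363609 - 927/868 = 315611685/868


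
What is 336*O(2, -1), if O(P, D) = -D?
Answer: 336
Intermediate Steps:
336*O(2, -1) = 336*(-1*(-1)) = 336*1 = 336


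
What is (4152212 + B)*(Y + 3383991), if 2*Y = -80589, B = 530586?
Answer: 15657855282807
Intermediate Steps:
Y = -80589/2 (Y = (½)*(-80589) = -80589/2 ≈ -40295.)
(4152212 + B)*(Y + 3383991) = (4152212 + 530586)*(-80589/2 + 3383991) = 4682798*(6687393/2) = 15657855282807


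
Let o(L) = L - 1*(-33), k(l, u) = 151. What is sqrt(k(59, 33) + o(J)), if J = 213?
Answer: sqrt(397) ≈ 19.925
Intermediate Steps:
o(L) = 33 + L (o(L) = L + 33 = 33 + L)
sqrt(k(59, 33) + o(J)) = sqrt(151 + (33 + 213)) = sqrt(151 + 246) = sqrt(397)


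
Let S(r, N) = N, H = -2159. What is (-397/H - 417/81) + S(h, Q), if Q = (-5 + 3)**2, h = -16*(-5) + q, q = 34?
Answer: -56210/58293 ≈ -0.96427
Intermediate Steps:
h = 114 (h = -16*(-5) + 34 = 80 + 34 = 114)
Q = 4 (Q = (-2)**2 = 4)
(-397/H - 417/81) + S(h, Q) = (-397/(-2159) - 417/81) + 4 = (-397*(-1/2159) - 417*1/81) + 4 = (397/2159 - 139/27) + 4 = -289382/58293 + 4 = -56210/58293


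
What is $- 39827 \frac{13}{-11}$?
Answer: $\frac{517751}{11} \approx 47068.0$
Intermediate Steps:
$- 39827 \frac{13}{-11} = - 39827 \cdot 13 \left(- \frac{1}{11}\right) = \left(-39827\right) \left(- \frac{13}{11}\right) = \frac{517751}{11}$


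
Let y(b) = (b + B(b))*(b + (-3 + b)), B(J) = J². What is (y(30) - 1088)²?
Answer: 2695894084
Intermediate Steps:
y(b) = (-3 + 2*b)*(b + b²) (y(b) = (b + b²)*(b + (-3 + b)) = (b + b²)*(-3 + 2*b) = (-3 + 2*b)*(b + b²))
(y(30) - 1088)² = (30*(-3 - 1*30 + 2*30²) - 1088)² = (30*(-3 - 30 + 2*900) - 1088)² = (30*(-3 - 30 + 1800) - 1088)² = (30*1767 - 1088)² = (53010 - 1088)² = 51922² = 2695894084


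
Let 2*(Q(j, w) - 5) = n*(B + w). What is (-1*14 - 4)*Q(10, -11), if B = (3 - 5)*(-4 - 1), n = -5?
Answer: -135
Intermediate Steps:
B = 10 (B = -2*(-5) = 10)
Q(j, w) = -20 - 5*w/2 (Q(j, w) = 5 + (-5*(10 + w))/2 = 5 + (-50 - 5*w)/2 = 5 + (-25 - 5*w/2) = -20 - 5*w/2)
(-1*14 - 4)*Q(10, -11) = (-1*14 - 4)*(-20 - 5/2*(-11)) = (-14 - 4)*(-20 + 55/2) = -18*15/2 = -135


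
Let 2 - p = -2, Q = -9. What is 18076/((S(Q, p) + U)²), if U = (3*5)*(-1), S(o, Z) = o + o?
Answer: 18076/1089 ≈ 16.599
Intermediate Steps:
p = 4 (p = 2 - 1*(-2) = 2 + 2 = 4)
S(o, Z) = 2*o
U = -15 (U = 15*(-1) = -15)
18076/((S(Q, p) + U)²) = 18076/((2*(-9) - 15)²) = 18076/((-18 - 15)²) = 18076/((-33)²) = 18076/1089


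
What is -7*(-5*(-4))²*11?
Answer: -30800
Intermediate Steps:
-7*(-5*(-4))²*11 = -7*20²*11 = -7*400*11 = -2800*11 = -30800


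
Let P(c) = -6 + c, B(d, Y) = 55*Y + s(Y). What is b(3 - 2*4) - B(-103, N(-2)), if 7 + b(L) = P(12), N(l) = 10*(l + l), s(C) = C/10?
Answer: 2203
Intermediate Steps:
s(C) = C/10 (s(C) = C*(⅒) = C/10)
N(l) = 20*l (N(l) = 10*(2*l) = 20*l)
B(d, Y) = 551*Y/10 (B(d, Y) = 55*Y + Y/10 = 551*Y/10)
b(L) = -1 (b(L) = -7 + (-6 + 12) = -7 + 6 = -1)
b(3 - 2*4) - B(-103, N(-2)) = -1 - 551*20*(-2)/10 = -1 - 551*(-40)/10 = -1 - 1*(-2204) = -1 + 2204 = 2203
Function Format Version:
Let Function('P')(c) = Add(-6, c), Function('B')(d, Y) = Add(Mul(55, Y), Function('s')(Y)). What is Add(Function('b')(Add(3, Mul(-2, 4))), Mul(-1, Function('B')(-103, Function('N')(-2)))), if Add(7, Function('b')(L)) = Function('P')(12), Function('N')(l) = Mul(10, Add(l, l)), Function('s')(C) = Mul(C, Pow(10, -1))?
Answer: 2203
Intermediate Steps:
Function('s')(C) = Mul(Rational(1, 10), C) (Function('s')(C) = Mul(C, Rational(1, 10)) = Mul(Rational(1, 10), C))
Function('N')(l) = Mul(20, l) (Function('N')(l) = Mul(10, Mul(2, l)) = Mul(20, l))
Function('B')(d, Y) = Mul(Rational(551, 10), Y) (Function('B')(d, Y) = Add(Mul(55, Y), Mul(Rational(1, 10), Y)) = Mul(Rational(551, 10), Y))
Function('b')(L) = -1 (Function('b')(L) = Add(-7, Add(-6, 12)) = Add(-7, 6) = -1)
Add(Function('b')(Add(3, Mul(-2, 4))), Mul(-1, Function('B')(-103, Function('N')(-2)))) = Add(-1, Mul(-1, Mul(Rational(551, 10), Mul(20, -2)))) = Add(-1, Mul(-1, Mul(Rational(551, 10), -40))) = Add(-1, Mul(-1, -2204)) = Add(-1, 2204) = 2203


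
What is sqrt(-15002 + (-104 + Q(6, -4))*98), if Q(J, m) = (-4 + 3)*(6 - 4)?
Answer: I*sqrt(25390) ≈ 159.34*I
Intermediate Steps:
Q(J, m) = -2 (Q(J, m) = -1*2 = -2)
sqrt(-15002 + (-104 + Q(6, -4))*98) = sqrt(-15002 + (-104 - 2)*98) = sqrt(-15002 - 106*98) = sqrt(-15002 - 10388) = sqrt(-25390) = I*sqrt(25390)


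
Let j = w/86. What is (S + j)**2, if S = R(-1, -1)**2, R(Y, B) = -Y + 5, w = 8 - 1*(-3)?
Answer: 9653449/7396 ≈ 1305.2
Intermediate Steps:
w = 11 (w = 8 + 3 = 11)
R(Y, B) = 5 - Y
j = 11/86 ≈ 0.12791
S = 36 (S = (5 - 1*(-1))**2 = (5 + 1)**2 = 6**2 = 36)
(S + j)**2 = (36 + 11/86)**2 = (3107/86)**2 = 9653449/7396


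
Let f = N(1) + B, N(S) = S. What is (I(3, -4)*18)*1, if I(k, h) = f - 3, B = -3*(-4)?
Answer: 180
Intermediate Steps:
B = 12
f = 13 (f = 1 + 12 = 13)
I(k, h) = 10 (I(k, h) = 13 - 3 = 10)
(I(3, -4)*18)*1 = (10*18)*1 = 180*1 = 180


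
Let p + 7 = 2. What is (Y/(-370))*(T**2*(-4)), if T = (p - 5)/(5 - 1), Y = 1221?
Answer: 165/2 ≈ 82.500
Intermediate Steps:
p = -5 (p = -7 + 2 = -5)
T = -5/2 (T = (-5 - 5)/(5 - 1) = -10/4 = -10*1/4 = -5/2 ≈ -2.5000)
(Y/(-370))*(T**2*(-4)) = (1221/(-370))*((-5/2)**2*(-4)) = (1221*(-1/370))*((25/4)*(-4)) = -33/10*(-25) = 165/2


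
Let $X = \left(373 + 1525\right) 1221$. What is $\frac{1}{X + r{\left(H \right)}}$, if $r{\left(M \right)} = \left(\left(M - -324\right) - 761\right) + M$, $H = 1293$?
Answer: $\frac{1}{2319607} \approx 4.3111 \cdot 10^{-7}$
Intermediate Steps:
$r{\left(M \right)} = -437 + 2 M$ ($r{\left(M \right)} = \left(\left(M + 324\right) - 761\right) + M = \left(\left(324 + M\right) - 761\right) + M = \left(-437 + M\right) + M = -437 + 2 M$)
$X = 2317458$ ($X = 1898 \cdot 1221 = 2317458$)
$\frac{1}{X + r{\left(H \right)}} = \frac{1}{2317458 + \left(-437 + 2 \cdot 1293\right)} = \frac{1}{2317458 + \left(-437 + 2586\right)} = \frac{1}{2317458 + 2149} = \frac{1}{2319607}$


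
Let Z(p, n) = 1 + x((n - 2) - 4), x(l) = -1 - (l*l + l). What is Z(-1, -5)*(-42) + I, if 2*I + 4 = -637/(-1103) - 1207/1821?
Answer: 9275458262/2008563 ≈ 4618.0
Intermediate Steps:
I = -4102798/2008563 (I = -2 + (-637/(-1103) - 1207/1821)/2 = -2 + (-637*(-1/1103) - 1207*1/1821)/2 = -2 + (637/1103 - 1207/1821)/2 = -2 + (½)*(-171344/2008563) = -2 - 85672/2008563 = -4102798/2008563 ≈ -2.0427)
x(l) = -1 - l - l² (x(l) = -1 - (l² + l) = -1 - (l + l²) = -1 + (-l - l²) = -1 - l - l²)
Z(p, n) = 6 - n - (-6 + n)² (Z(p, n) = 1 + (-1 - ((n - 2) - 4) - ((n - 2) - 4)²) = 1 + (-1 - ((-2 + n) - 4) - ((-2 + n) - 4)²) = 1 + (-1 - (-6 + n) - (-6 + n)²) = 1 + (-1 + (6 - n) - (-6 + n)²) = 1 + (5 - n - (-6 + n)²) = 6 - n - (-6 + n)²)
Z(-1, -5)*(-42) + I = (6 - 1*(-5) - (-6 - 5)²)*(-42) - 4102798/2008563 = (6 + 5 - 1*(-11)²)*(-42) - 4102798/2008563 = (6 + 5 - 1*121)*(-42) - 4102798/2008563 = (6 + 5 - 121)*(-42) - 4102798/2008563 = -110*(-42) - 4102798/2008563 = 4620 - 4102798/2008563 = 9275458262/2008563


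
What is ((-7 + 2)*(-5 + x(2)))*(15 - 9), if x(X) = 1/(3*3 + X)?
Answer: 1620/11 ≈ 147.27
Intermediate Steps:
x(X) = 1/(9 + X)
((-7 + 2)*(-5 + x(2)))*(15 - 9) = ((-7 + 2)*(-5 + 1/(9 + 2)))*(15 - 9) = -5*(-5 + 1/11)*6 = -5*(-54/11)*6 = (270/11)*6 = 1620/11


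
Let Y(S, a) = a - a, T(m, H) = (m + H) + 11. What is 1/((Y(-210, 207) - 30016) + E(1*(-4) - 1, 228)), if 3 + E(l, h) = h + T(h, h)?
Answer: -1/29324 ≈ -3.4102e-5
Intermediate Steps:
T(m, H) = 11 + H + m (T(m, H) = (H + m) + 11 = 11 + H + m)
Y(S, a) = 0
E(l, h) = 8 + 3*h (E(l, h) = -3 + (h + (11 + h + h)) = -3 + (h + (11 + 2*h)) = -3 + (11 + 3*h) = 8 + 3*h)
1/((Y(-210, 207) - 30016) + E(1*(-4) - 1, 228)) = 1/((0 - 30016) + (8 + 3*228)) = 1/(-30016 + (8 + 684)) = 1/(-30016 + 692) = 1/(-29324) = -1/29324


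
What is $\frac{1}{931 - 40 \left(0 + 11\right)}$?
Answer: $\frac{1}{491} \approx 0.0020367$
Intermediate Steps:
$\frac{1}{931 - 40 \left(0 + 11\right)} = \frac{1}{931 - 440} = \frac{1}{491}$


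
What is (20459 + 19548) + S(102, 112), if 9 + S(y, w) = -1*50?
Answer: 39948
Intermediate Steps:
S(y, w) = -59 (S(y, w) = -9 - 1*50 = -9 - 50 = -59)
(20459 + 19548) + S(102, 112) = (20459 + 19548) - 59 = 40007 - 59 = 39948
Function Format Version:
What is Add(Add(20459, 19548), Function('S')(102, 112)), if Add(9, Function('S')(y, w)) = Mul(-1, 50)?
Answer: 39948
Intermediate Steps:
Function('S')(y, w) = -59 (Function('S')(y, w) = Add(-9, Mul(-1, 50)) = Add(-9, -50) = -59)
Add(Add(20459, 19548), Function('S')(102, 112)) = Add(Add(20459, 19548), -59) = Add(40007, -59) = 39948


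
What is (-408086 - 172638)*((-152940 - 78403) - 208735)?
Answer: 255563856472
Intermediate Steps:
(-408086 - 172638)*((-152940 - 78403) - 208735) = -580724*(-231343 - 208735) = -580724*(-440078) = 255563856472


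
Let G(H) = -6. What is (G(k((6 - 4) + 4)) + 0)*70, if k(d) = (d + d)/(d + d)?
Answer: -420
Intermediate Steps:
k(d) = 1 (k(d) = (2*d)/((2*d)) = (2*d)*(1/(2*d)) = 1)
(G(k((6 - 4) + 4)) + 0)*70 = (-6 + 0)*70 = -6*70 = -420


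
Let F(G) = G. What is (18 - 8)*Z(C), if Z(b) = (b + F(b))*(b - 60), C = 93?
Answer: 61380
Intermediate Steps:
Z(b) = 2*b*(-60 + b) (Z(b) = (b + b)*(b - 60) = (2*b)*(-60 + b) = 2*b*(-60 + b))
(18 - 8)*Z(C) = (18 - 8)*(2*93*(-60 + 93)) = 10*(2*93*33) = 10*6138 = 61380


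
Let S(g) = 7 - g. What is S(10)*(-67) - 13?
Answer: 188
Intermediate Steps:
S(10)*(-67) - 13 = (7 - 1*10)*(-67) - 13 = (7 - 10)*(-67) - 13 = -3*(-67) - 13 = 201 - 13 = 188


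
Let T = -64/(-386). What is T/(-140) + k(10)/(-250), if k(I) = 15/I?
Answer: -4853/675500 ≈ -0.0071843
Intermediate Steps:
T = 32/193 (T = -64*(-1/386) = 32/193 ≈ 0.16580)
T/(-140) + k(10)/(-250) = (32/193)/(-140) + (15/10)/(-250) = (32/193)*(-1/140) + (15*(1/10))*(-1/250) = -8/6755 + (3/2)*(-1/250) = -8/6755 - 3/500 = -4853/675500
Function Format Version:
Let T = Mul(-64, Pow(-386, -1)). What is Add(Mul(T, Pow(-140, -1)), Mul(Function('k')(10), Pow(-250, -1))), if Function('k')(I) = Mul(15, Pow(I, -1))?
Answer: Rational(-4853, 675500) ≈ -0.0071843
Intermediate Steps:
T = Rational(32, 193) (T = Mul(-64, Rational(-1, 386)) = Rational(32, 193) ≈ 0.16580)
Add(Mul(T, Pow(-140, -1)), Mul(Function('k')(10), Pow(-250, -1))) = Add(Mul(Rational(32, 193), Pow(-140, -1)), Mul(Mul(15, Pow(10, -1)), Pow(-250, -1))) = Add(Mul(Rational(32, 193), Rational(-1, 140)), Mul(Mul(15, Rational(1, 10)), Rational(-1, 250))) = Add(Rational(-8, 6755), Mul(Rational(3, 2), Rational(-1, 250))) = Add(Rational(-8, 6755), Rational(-3, 500)) = Rational(-4853, 675500)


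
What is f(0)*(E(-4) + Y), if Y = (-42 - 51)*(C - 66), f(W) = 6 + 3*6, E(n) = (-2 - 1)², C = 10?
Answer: 125208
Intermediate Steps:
E(n) = 9 (E(n) = (-3)² = 9)
f(W) = 24 (f(W) = 6 + 18 = 24)
Y = 5208 (Y = (-42 - 51)*(10 - 66) = -93*(-56) = 5208)
f(0)*(E(-4) + Y) = 24*(9 + 5208) = 24*5217 = 125208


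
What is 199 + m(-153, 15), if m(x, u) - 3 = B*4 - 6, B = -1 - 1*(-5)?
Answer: 212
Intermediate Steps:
B = 4 (B = -1 + 5 = 4)
m(x, u) = 13 (m(x, u) = 3 + (4*4 - 6) = 3 + (16 - 6) = 3 + 10 = 13)
199 + m(-153, 15) = 199 + 13 = 212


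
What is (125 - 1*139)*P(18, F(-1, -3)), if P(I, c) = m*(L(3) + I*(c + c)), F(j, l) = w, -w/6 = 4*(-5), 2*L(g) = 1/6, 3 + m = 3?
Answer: 0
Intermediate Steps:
m = 0 (m = -3 + 3 = 0)
L(g) = 1/12 (L(g) = (½)/6 = (½)*(⅙) = 1/12)
w = 120 (w = -24*(-5) = -6*(-20) = 120)
F(j, l) = 120
P(I, c) = 0 (P(I, c) = 0*(1/12 + I*(c + c)) = 0*(1/12 + I*(2*c)) = 0*(1/12 + 2*I*c) = 0)
(125 - 1*139)*P(18, F(-1, -3)) = (125 - 1*139)*0 = (125 - 139)*0 = -14*0 = 0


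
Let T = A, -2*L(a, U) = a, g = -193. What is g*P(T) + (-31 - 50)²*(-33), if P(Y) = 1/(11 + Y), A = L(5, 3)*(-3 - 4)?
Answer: -12341627/57 ≈ -2.1652e+5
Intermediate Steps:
L(a, U) = -a/2
A = 35/2 (A = (-½*5)*(-3 - 4) = -5/2*(-7) = 35/2 ≈ 17.500)
T = 35/2 ≈ 17.500
g*P(T) + (-31 - 50)²*(-33) = -193/(11 + 35/2) + (-31 - 50)²*(-33) = -193/57/2 + (-81)²*(-33) = -193*2/57 + 6561*(-33) = -386/57 - 216513 = -12341627/57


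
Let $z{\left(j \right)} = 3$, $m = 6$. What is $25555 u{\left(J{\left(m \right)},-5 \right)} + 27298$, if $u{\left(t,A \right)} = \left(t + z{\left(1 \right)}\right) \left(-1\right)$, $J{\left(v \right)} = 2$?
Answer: $-100477$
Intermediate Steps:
$u{\left(t,A \right)} = -3 - t$ ($u{\left(t,A \right)} = \left(t + 3\right) \left(-1\right) = \left(3 + t\right) \left(-1\right) = -3 - t$)
$25555 u{\left(J{\left(m \right)},-5 \right)} + 27298 = 25555 \left(-3 - 2\right) + 27298 = 25555 \left(-5\right) + 27298 = -127775 + 27298 = -100477$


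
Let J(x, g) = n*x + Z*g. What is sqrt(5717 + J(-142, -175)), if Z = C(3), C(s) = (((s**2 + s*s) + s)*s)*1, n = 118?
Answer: 4*I*sqrt(1379) ≈ 148.54*I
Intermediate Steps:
C(s) = s*(s + 2*s**2) (C(s) = (((s**2 + s**2) + s)*s)*1 = ((2*s**2 + s)*s)*1 = ((s + 2*s**2)*s)*1 = (s*(s + 2*s**2))*1 = s*(s + 2*s**2))
Z = 63 (Z = 3**2*(1 + 2*3) = 9*(1 + 6) = 9*7 = 63)
J(x, g) = 63*g + 118*x (J(x, g) = 118*x + 63*g = 63*g + 118*x)
sqrt(5717 + J(-142, -175)) = sqrt(5717 + (63*(-175) + 118*(-142))) = sqrt(5717 + (-11025 - 16756)) = sqrt(5717 - 27781) = sqrt(-22064) = 4*I*sqrt(1379)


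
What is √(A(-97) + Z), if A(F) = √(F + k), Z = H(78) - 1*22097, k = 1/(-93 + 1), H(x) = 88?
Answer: √(-46571044 + 230*I*√8211)/46 ≈ 0.033196 + 148.35*I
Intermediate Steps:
k = -1/92 (k = 1/(-92) = -1/92 ≈ -0.010870)
Z = -22009 (Z = 88 - 1*22097 = 88 - 22097 = -22009)
A(F) = √(-1/92 + F) (A(F) = √(F - 1/92) = √(-1/92 + F))
√(A(-97) + Z) = √(√(-23 + 2116*(-97))/46 - 22009) = √(√(-23 - 205252)/46 - 22009) = √(√(-205275)/46 - 22009) = √((5*I*√8211)/46 - 22009) = √(5*I*√8211/46 - 22009) = √(-22009 + 5*I*√8211/46)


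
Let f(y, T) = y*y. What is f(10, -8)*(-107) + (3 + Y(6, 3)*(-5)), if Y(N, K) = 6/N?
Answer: -10702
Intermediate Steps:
f(y, T) = y²
f(10, -8)*(-107) + (3 + Y(6, 3)*(-5)) = 10²*(-107) + (3 + (6/6)*(-5)) = 100*(-107) + (3 + (6*(⅙))*(-5)) = -10700 + (3 + 1*(-5)) = -10700 + (3 - 5) = -10700 - 2 = -10702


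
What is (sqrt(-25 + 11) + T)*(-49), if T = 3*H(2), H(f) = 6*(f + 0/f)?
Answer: -1764 - 49*I*sqrt(14) ≈ -1764.0 - 183.34*I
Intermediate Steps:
H(f) = 6*f (H(f) = 6*(f + 0) = 6*f)
T = 36 (T = 3*(6*2) = 3*12 = 36)
(sqrt(-25 + 11) + T)*(-49) = (sqrt(-25 + 11) + 36)*(-49) = (sqrt(-14) + 36)*(-49) = (I*sqrt(14) + 36)*(-49) = (36 + I*sqrt(14))*(-49) = -1764 - 49*I*sqrt(14)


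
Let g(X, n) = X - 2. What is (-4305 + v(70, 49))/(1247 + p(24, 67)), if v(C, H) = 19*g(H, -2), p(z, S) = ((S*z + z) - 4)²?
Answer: -3412/2651631 ≈ -0.0012868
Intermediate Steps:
g(X, n) = -2 + X
p(z, S) = (-4 + z + S*z)² (p(z, S) = ((z + S*z) - 4)² = (-4 + z + S*z)²)
v(C, H) = -38 + 19*H (v(C, H) = 19*(-2 + H) = -38 + 19*H)
(-4305 + v(70, 49))/(1247 + p(24, 67)) = (-4305 + (-38 + 19*49))/(1247 + (-4 + 24 + 67*24)²) = (-4305 + (-38 + 931))/(1247 + (-4 + 24 + 1608)²) = (-4305 + 893)/(1247 + 1628²) = -3412/(1247 + 2650384) = -3412/2651631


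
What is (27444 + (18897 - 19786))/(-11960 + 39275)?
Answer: 5311/5463 ≈ 0.97218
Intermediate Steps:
(27444 + (18897 - 19786))/(-11960 + 39275) = (27444 - 889)/27315 = 26555*(1/27315) = 5311/5463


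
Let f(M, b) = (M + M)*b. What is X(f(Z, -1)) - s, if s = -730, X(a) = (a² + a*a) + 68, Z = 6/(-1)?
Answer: 1086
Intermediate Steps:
Z = -6 (Z = 6*(-1) = -6)
f(M, b) = 2*M*b (f(M, b) = (2*M)*b = 2*M*b)
X(a) = 68 + 2*a² (X(a) = (a² + a²) + 68 = 2*a² + 68 = 68 + 2*a²)
X(f(Z, -1)) - s = (68 + 2*(2*(-6)*(-1))²) - 1*(-730) = (68 + 2*12²) + 730 = (68 + 2*144) + 730 = (68 + 288) + 730 = 356 + 730 = 1086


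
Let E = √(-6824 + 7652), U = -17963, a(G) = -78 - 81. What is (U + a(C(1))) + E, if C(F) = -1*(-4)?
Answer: -18122 + 6*√23 ≈ -18093.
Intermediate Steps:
C(F) = 4
a(G) = -159
E = 6*√23 (E = √828 = 6*√23 ≈ 28.775)
(U + a(C(1))) + E = (-17963 - 159) + 6*√23 = -18122 + 6*√23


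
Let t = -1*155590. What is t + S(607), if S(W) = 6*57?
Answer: -155248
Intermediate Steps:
S(W) = 342
t = -155590
t + S(607) = -155590 + 342 = -155248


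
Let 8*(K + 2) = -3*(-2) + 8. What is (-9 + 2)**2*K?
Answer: -49/4 ≈ -12.250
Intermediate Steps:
K = -1/4 (K = -2 + (-3*(-2) + 8)/8 = -2 + (6 + 8)/8 = -2 + (1/8)*14 = -2 + 7/4 = -1/4 ≈ -0.25000)
(-9 + 2)**2*K = (-9 + 2)**2*(-1/4) = (-7)**2*(-1/4) = 49*(-1/4) = -49/4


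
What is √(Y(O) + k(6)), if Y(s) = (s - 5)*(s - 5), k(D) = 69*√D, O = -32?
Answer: √(1369 + 69*√6) ≈ 39.218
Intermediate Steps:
Y(s) = (-5 + s)² (Y(s) = (-5 + s)*(-5 + s) = (-5 + s)²)
√(Y(O) + k(6)) = √((-5 - 32)² + 69*√6) = √((-37)² + 69*√6) = √(1369 + 69*√6)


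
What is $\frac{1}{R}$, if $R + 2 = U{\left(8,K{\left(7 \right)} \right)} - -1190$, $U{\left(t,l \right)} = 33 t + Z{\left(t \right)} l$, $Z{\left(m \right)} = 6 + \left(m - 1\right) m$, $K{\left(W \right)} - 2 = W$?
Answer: $\frac{1}{2010} \approx 0.00049751$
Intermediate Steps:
$K{\left(W \right)} = 2 + W$
$Z{\left(m \right)} = 6 + m \left(-1 + m\right)$ ($Z{\left(m \right)} = 6 + \left(-1 + m\right) m = 6 + m \left(-1 + m\right)$)
$U{\left(t,l \right)} = 33 t + l \left(6 + t^{2} - t\right)$ ($U{\left(t,l \right)} = 33 t + \left(6 + t^{2} - t\right) l = 33 t + l \left(6 + t^{2} - t\right)$)
$R = 2010$ ($R = -2 + \left(\left(33 \cdot 8 + \left(2 + 7\right) \left(6 + 8^{2} - 8\right)\right) - -1190\right) = -2 + \left(\left(264 + 9 \left(6 + 64 - 8\right)\right) + 1190\right) = -2 + \left(\left(264 + 9 \cdot 62\right) + 1190\right) = -2 + \left(\left(264 + 558\right) + 1190\right) = -2 + \left(822 + 1190\right) = -2 + 2012 = 2010$)
$\frac{1}{R} = \frac{1}{2010}$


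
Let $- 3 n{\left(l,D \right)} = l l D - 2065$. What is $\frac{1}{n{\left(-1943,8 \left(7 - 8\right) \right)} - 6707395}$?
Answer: $\frac{1}{3360624} \approx 2.9756 \cdot 10^{-7}$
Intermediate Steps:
$n{\left(l,D \right)} = \frac{2065}{3} - \frac{D l^{2}}{3}$ ($n{\left(l,D \right)} = - \frac{l l D - 2065}{3} = - \frac{l^{2} D - 2065}{3} = - \frac{D l^{2} - 2065}{3} = - \frac{-2065 + D l^{2}}{3} = \frac{2065}{3} - \frac{D l^{2}}{3}$)
$\frac{1}{n{\left(-1943,8 \left(7 - 8\right) \right)} - 6707395} = \frac{1}{\left(\frac{2065}{3} - \frac{8 \left(7 - 8\right) \left(-1943\right)^{2}}{3}\right) - 6707395} = \frac{1}{\left(\frac{2065}{3} - \frac{1}{3} \cdot 8 \left(-1\right) 3775249\right) - 6707395} = \frac{1}{\left(\frac{2065}{3} - \left(- \frac{8}{3}\right) 3775249\right) - 6707395} = \frac{1}{\left(\frac{2065}{3} + \frac{30201992}{3}\right) - 6707395} = \frac{1}{10068019 - 6707395} = \frac{1}{3360624}$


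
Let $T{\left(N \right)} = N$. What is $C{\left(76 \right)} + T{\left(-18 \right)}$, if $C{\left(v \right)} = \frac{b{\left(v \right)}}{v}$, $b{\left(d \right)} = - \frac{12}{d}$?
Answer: $- \frac{25995}{1444} \approx -18.002$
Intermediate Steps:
$C{\left(v \right)} = - \frac{12}{v^{2}}$ ($C{\left(v \right)} = \frac{\left(-12\right) \frac{1}{v}}{v} = - \frac{12}{v^{2}}$)
$C{\left(76 \right)} + T{\left(-18 \right)} = - \frac{12}{5776} - 18 = \left(-12\right) \frac{1}{5776} - 18 = - \frac{3}{1444} - 18 = - \frac{25995}{1444}$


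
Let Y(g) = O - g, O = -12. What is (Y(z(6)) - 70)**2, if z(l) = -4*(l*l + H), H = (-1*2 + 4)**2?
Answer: 6084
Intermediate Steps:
H = 4 (H = (-2 + 4)**2 = 2**2 = 4)
z(l) = -16 - 4*l**2 (z(l) = -4*(l*l + 4) = -4*(l**2 + 4) = -4*(4 + l**2) = -16 - 4*l**2)
Y(g) = -12 - g
(Y(z(6)) - 70)**2 = ((-12 - (-16 - 4*6**2)) - 70)**2 = ((-12 - (-16 - 4*36)) - 70)**2 = ((-12 - (-16 - 144)) - 70)**2 = ((-12 - 1*(-160)) - 70)**2 = ((-12 + 160) - 70)**2 = (148 - 70)**2 = 78**2 = 6084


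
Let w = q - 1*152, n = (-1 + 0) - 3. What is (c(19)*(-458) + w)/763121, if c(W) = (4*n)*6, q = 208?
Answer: 44024/763121 ≈ 0.057689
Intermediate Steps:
n = -4 (n = -1 - 3 = -4)
c(W) = -96 (c(W) = (4*(-4))*6 = -16*6 = -96)
w = 56 (w = 208 - 1*152 = 208 - 152 = 56)
(c(19)*(-458) + w)/763121 = (-96*(-458) + 56)/763121 = (43968 + 56)*(1/763121) = 44024*(1/763121) = 44024/763121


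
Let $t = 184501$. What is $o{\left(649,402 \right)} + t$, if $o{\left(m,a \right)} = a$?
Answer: $184903$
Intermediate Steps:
$o{\left(649,402 \right)} + t = 402 + 184501 = 184903$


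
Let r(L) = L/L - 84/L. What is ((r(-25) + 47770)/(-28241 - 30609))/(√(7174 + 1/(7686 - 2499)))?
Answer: -1194359*√193016252793/54747476753750 ≈ -0.0095845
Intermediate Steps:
r(L) = 1 - 84/L
((r(-25) + 47770)/(-28241 - 30609))/(√(7174 + 1/(7686 - 2499))) = (((-84 - 25)/(-25) + 47770)/(-28241 - 30609))/(√(7174 + 1/(7686 - 2499))) = ((-1/25*(-109) + 47770)/(-58850))/(√(7174 + 1/5187)) = ((109/25 + 47770)*(-1/58850))/(√(7174 + 1/5187)) = ((1194359/25)*(-1/58850))/(√(37211539/5187)) = -1194359*√193016252793/37211539/1471250 = -1194359*√193016252793/54747476753750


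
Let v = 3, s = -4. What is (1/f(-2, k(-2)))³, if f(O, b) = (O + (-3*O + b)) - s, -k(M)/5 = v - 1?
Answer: -⅛ ≈ -0.12500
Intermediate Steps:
k(M) = -10 (k(M) = -5*(3 - 1) = -5*2 = -10)
f(O, b) = 4 + b - 2*O (f(O, b) = (O + (-3*O + b)) - 1*(-4) = (O + (b - 3*O)) + 4 = (b - 2*O) + 4 = 4 + b - 2*O)
(1/f(-2, k(-2)))³ = (1/(4 - 10 - 2*(-2)))³ = (1/(4 - 10 + 4))³ = (1/(-2))³ = (-½)³ = -⅛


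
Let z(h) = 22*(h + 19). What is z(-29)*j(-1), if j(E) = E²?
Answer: -220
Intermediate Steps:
z(h) = 418 + 22*h (z(h) = 22*(19 + h) = 418 + 22*h)
z(-29)*j(-1) = (418 + 22*(-29))*(-1)² = (418 - 638)*1 = -220*1 = -220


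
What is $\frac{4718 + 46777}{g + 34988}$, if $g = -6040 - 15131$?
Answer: $\frac{51495}{13817} \approx 3.7269$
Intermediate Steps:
$g = -21171$ ($g = -6040 - 15131 = -21171$)
$\frac{4718 + 46777}{g + 34988} = \frac{4718 + 46777}{-21171 + 34988} = \frac{51495}{13817}$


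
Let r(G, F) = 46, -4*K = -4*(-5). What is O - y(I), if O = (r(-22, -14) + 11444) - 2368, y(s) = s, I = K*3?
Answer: 9137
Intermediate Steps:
K = -5 (K = -(-1)*(-5) = -1/4*20 = -5)
I = -15 (I = -5*3 = -15)
O = 9122 (O = (46 + 11444) - 2368 = 11490 - 2368 = 9122)
O - y(I) = 9122 - 1*(-15) = 9122 + 15 = 9137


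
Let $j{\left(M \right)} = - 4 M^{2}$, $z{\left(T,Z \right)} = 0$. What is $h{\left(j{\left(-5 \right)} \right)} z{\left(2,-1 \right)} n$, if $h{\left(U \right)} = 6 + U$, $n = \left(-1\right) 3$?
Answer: $0$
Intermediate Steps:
$n = -3$
$h{\left(j{\left(-5 \right)} \right)} z{\left(2,-1 \right)} n = \left(6 - 4 \left(-5\right)^{2}\right) 0 \left(-3\right) = \left(6 - 100\right) 0 \left(-3\right) = \left(-94\right) 0 \left(-3\right) = 0 \left(-3\right) = 0$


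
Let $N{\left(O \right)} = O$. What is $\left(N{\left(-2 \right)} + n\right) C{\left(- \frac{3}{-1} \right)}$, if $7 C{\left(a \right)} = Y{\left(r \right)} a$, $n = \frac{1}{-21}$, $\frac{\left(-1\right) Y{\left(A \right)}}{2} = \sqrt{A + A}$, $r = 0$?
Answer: $0$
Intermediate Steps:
$Y{\left(A \right)} = - 2 \sqrt{2} \sqrt{A}$ ($Y{\left(A \right)} = - 2 \sqrt{A + A} = - 2 \sqrt{2 A} = - 2 \sqrt{2} \sqrt{A}$)
$n = - \frac{1}{21} \approx -0.047619$
$C{\left(a \right)} = 0$ ($C{\left(a \right)} = \frac{- 2 \sqrt{2} \sqrt{0} a}{7} = \frac{\left(-2\right) \sqrt{2} \cdot 0 a}{7} = \frac{0 a}{7} = \frac{1}{7} \cdot 0 = 0$)
$\left(N{\left(-2 \right)} + n\right) C{\left(- \frac{3}{-1} \right)} = \left(-2 - \frac{1}{21}\right) 0 = \left(- \frac{43}{21}\right) 0 = 0$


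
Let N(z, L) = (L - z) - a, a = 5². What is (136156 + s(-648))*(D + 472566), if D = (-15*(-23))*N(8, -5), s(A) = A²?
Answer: 255485103360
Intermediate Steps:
a = 25
N(z, L) = -25 + L - z (N(z, L) = (L - z) - 1*25 = (L - z) - 25 = -25 + L - z)
D = -13110 (D = (-15*(-23))*(-25 - 5 - 1*8) = 345*(-25 - 5 - 8) = 345*(-38) = -13110)
(136156 + s(-648))*(D + 472566) = (136156 + (-648)²)*(-13110 + 472566) = (136156 + 419904)*459456 = 556060*459456 = 255485103360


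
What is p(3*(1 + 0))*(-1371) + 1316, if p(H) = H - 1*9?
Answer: 9542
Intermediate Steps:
p(H) = -9 + H (p(H) = H - 9 = -9 + H)
p(3*(1 + 0))*(-1371) + 1316 = (-9 + 3*(1 + 0))*(-1371) + 1316 = (-9 + 3*1)*(-1371) + 1316 = (-9 + 3)*(-1371) + 1316 = -6*(-1371) + 1316 = 8226 + 1316 = 9542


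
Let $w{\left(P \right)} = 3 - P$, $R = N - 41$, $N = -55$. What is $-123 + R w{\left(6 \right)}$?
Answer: $165$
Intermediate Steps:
$R = -96$ ($R = -55 - 41 = -96$)
$-123 + R w{\left(6 \right)} = -123 - 96 \left(3 - 6\right) = -123 - -288 = -123 + 288 = 165$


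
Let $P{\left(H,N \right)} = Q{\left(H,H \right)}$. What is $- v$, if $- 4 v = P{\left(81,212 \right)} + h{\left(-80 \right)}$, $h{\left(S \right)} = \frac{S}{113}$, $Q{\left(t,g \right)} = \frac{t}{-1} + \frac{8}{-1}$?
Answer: $- \frac{10137}{452} \approx -22.427$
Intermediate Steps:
$Q{\left(t,g \right)} = -8 - t$ ($Q{\left(t,g \right)} = t \left(-1\right) + 8 \left(-1\right) = - t - 8 = -8 - t$)
$P{\left(H,N \right)} = -8 - H$
$h{\left(S \right)} = \frac{S}{113}$ ($h{\left(S \right)} = S \frac{1}{113} = \frac{S}{113}$)
$v = \frac{10137}{452}$ ($v = - \frac{\left(-8 - 81\right) + \frac{1}{113} \left(-80\right)}{4} = - \frac{\left(-8 - 81\right) - \frac{80}{113}}{4} = - \frac{-89 - \frac{80}{113}}{4} = \left(- \frac{1}{4}\right) \left(- \frac{10137}{113}\right) = \frac{10137}{452} \approx 22.427$)
$- v = \left(-1\right) \frac{10137}{452} = - \frac{10137}{452}$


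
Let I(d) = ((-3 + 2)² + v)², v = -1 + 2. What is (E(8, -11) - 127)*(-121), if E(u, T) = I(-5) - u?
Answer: 15851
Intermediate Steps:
v = 1
I(d) = 4 (I(d) = ((-3 + 2)² + 1)² = ((-1)² + 1)² = (1 + 1)² = 2² = 4)
E(u, T) = 4 - u
(E(8, -11) - 127)*(-121) = ((4 - 1*8) - 127)*(-121) = ((4 - 8) - 127)*(-121) = (-4 - 127)*(-121) = -131*(-121) = 15851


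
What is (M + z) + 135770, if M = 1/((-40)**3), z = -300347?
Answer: -10532928001/64000 ≈ -1.6458e+5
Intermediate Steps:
M = -1/64000 (M = 1/(-64000) = -1/64000 ≈ -1.5625e-5)
(M + z) + 135770 = (-1/64000 - 300347) + 135770 = -19222208001/64000 + 135770 = -10532928001/64000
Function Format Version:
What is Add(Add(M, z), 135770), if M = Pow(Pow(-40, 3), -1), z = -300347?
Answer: Rational(-10532928001, 64000) ≈ -1.6458e+5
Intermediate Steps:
M = Rational(-1, 64000) (M = Pow(-64000, -1) = Rational(-1, 64000) ≈ -1.5625e-5)
Add(Add(M, z), 135770) = Add(Add(Rational(-1, 64000), -300347), 135770) = Add(Rational(-19222208001, 64000), 135770) = Rational(-10532928001, 64000)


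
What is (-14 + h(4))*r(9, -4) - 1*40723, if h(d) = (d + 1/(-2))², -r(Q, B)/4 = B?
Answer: -40751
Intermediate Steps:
r(Q, B) = -4*B
h(d) = (-½ + d)² (h(d) = (d + 1*(-½))² = (d - ½)² = (-½ + d)²)
(-14 + h(4))*r(9, -4) - 1*40723 = (-14 + (-1 + 2*4)²/4)*(-4*(-4)) - 1*40723 = (-14 + (-1 + 8)²/4)*16 - 40723 = (-14 + (¼)*7²)*16 - 40723 = (-14 + (¼)*49)*16 - 40723 = (-14 + 49/4)*16 - 40723 = -7/4*16 - 40723 = -28 - 40723 = -40751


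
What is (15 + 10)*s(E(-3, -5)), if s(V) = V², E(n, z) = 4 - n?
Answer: 1225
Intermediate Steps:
(15 + 10)*s(E(-3, -5)) = (15 + 10)*(4 - 1*(-3))² = 25*(4 + 3)² = 25*7² = 25*49 = 1225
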